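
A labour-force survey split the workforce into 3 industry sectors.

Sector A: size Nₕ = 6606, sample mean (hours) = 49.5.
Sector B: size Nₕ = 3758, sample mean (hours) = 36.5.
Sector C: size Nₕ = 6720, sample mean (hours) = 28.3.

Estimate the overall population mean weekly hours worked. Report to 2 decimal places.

38.30

N = 17084; weights Wₕ = Nₕ/N = (0.3867, 0.2200, 0.3934).
x̄_st = Σ Wₕ·x̄ₕ = 0.3867·49.5 + 0.2200·36.5 + 0.3934·28.3 ≈ 38.3013...
→ 38.30.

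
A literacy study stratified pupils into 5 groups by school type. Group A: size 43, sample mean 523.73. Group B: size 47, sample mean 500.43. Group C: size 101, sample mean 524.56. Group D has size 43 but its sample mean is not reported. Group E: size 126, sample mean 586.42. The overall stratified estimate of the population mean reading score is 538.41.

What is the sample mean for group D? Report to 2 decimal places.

Σ Nₕx̄ₕ = N·μ, so 43·x̄_D = 360·538.41 − (43·523.73 + 47·500.43 + 101·524.56 + 126·586.42).
= 193827.6 − 172910.08 = 20917.52.
x̄_D = 20917.52 / 43 = 486.4540... → 486.45.

486.45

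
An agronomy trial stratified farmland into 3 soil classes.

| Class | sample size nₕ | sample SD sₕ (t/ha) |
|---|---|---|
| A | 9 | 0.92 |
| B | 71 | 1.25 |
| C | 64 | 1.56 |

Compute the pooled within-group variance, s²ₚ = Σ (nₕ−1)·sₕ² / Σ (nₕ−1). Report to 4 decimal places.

Degrees of freedom: 8 + 70 + 63 = 141.
Σ(nₕ−1)sₕ² = 8·0.8464 + 70·1.5625 + 63·2.4336 = 269.463.
s²ₚ = 269.463 / 141 = 1.911085... → 1.9111.

1.9111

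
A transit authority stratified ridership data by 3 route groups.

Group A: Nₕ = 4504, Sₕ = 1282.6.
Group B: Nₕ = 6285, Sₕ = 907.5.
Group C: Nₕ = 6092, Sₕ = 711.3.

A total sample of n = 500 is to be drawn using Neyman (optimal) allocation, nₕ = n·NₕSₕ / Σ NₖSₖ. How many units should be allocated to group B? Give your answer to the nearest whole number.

180

A: NₕSₕ = 4504·1282.6 = 5776830.4
B: NₕSₕ = 6285·907.5 = 5703637.5
C: NₕSₕ = 6092·711.3 = 4333239.6
Σ NₕSₕ = 15813707.5.
n_B = 500·5703637.5/15813707.5 = 180.338... → 180.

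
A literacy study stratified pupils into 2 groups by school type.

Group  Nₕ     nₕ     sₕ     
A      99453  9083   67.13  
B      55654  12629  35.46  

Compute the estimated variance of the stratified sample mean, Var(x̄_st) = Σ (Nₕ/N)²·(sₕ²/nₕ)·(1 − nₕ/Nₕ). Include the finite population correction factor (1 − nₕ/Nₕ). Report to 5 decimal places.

0.19526

N = 155107; Wₕ = Nₕ/N.
group A: (99453/155107)²·67.13²/9083·(1 − 9083/99453) = 0.18534606
group B: (55654/155107)²·35.46²/12629·(1 − 12629/55654) = 0.00990976
Sum = 0.19525581 → 0.19526.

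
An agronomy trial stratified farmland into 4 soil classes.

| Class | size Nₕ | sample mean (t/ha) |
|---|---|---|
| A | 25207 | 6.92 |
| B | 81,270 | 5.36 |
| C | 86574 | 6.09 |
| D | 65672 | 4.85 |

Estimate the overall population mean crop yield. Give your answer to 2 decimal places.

5.63

N = 258723; weights Wₕ = Nₕ/N = (0.0974, 0.3141, 0.3346, 0.2538).
x̄_st = Σ Wₕ·x̄ₕ = 0.0974·6.92 + 0.3141·5.36 + 0.3346·6.09 + 0.2538·4.85 ≈ 5.6268...
→ 5.63.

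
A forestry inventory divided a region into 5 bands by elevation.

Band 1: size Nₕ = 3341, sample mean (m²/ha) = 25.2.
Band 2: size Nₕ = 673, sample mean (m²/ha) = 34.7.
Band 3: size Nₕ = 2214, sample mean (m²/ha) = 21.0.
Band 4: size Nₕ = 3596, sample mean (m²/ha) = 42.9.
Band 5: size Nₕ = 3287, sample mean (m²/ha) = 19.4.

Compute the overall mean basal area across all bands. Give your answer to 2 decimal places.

28.38

x̄_st = (Σ Nₕx̄ₕ) / (Σ Nₕ) = (3341·25.2 + 673·34.7 + 2214·21.0 + 3596·42.9 + 3287·19.4) / 13111
= 372076.5 / 13111 = 28.3790... → 28.38.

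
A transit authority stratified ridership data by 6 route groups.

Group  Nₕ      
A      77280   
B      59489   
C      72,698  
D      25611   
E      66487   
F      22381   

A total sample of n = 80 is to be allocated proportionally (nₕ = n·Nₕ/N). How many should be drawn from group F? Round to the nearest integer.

6

N = 77280 + 59489 + 72698 + 25611 + 66487 + 22381 = 323946.
n_F = 80·22381/323946 = 5.527... → 6.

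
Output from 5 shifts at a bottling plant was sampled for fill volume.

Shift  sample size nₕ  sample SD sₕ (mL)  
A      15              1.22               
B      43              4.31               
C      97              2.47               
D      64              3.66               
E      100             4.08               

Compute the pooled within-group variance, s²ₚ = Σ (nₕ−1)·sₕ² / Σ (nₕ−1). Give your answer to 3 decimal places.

A: (15−1)·1.22² = 14·1.4884 = 20.8376
B: (43−1)·4.31² = 42·18.5761 = 780.1962
C: (97−1)·2.47² = 96·6.1009 = 585.6864
D: (64−1)·3.66² = 63·13.3956 = 843.9228
E: (100−1)·4.08² = 99·16.6464 = 1647.9936
Numerator = 3878.6366; denominator = Σ(nₕ−1) = 314.
s²ₚ = 3878.6366/314 = 12.35235... → 12.352.

12.352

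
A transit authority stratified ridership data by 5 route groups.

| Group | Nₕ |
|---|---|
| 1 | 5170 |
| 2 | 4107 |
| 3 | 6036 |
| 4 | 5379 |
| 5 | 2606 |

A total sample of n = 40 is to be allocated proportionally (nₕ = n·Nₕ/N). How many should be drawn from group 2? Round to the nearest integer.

7

N = 5170 + 4107 + 6036 + 5379 + 2606 = 23298.
n_2 = 40·4107/23298 = 7.051... → 7.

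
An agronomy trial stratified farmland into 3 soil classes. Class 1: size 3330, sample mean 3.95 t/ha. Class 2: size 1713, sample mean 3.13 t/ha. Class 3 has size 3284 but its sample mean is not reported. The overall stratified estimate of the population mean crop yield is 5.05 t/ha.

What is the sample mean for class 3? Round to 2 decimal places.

Σ Nₕx̄ₕ = N·μ, so 3284·x̄_3 = 8327·5.05 − (3330·3.95 + 1713·3.13).
= 42051.35 − 18515.19 = 23536.16.
x̄_3 = 23536.16 / 3284 = 7.1669... → 7.17.

7.17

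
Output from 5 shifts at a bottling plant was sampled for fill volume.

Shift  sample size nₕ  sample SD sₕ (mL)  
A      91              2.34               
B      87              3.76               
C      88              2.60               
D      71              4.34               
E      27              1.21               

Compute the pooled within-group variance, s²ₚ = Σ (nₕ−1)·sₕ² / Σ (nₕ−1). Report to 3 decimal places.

Degrees of freedom: 90 + 86 + 87 + 70 + 26 = 359.
Σ(nₕ−1)sₕ² = 90·5.4756 + 86·14.1376 + 87·6.76 + 70·18.8356 + 26·1.4641 = 3653.3162.
s²ₚ = 3653.3162 / 359 = 10.17637... → 10.176.

10.176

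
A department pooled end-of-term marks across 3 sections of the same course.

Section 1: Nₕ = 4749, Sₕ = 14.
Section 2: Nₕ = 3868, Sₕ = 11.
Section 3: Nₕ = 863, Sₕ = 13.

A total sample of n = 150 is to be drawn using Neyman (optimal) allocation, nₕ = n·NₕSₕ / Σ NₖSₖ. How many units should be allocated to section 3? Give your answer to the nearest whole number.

Σ NₕSₕ = 4749·14 + 3868·11 + 863·13 = 120253.
Share for 3: 11219/120253 = 0.09329.
n_3 = 150 × 0.09329 = 13.994... → 14.

14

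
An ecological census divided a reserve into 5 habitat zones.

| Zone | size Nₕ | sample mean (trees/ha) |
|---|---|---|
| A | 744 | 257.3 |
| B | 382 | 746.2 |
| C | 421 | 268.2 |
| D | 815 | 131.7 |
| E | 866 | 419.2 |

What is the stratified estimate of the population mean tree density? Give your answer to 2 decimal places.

x̄_st = (Σ Nₕx̄ₕ) / (Σ Nₕ) = (744·257.3 + 382·746.2 + 421·268.2 + 815·131.7 + 866·419.2) / 3228
= 1059754.5 / 3228 = 328.3007... → 328.30.

328.30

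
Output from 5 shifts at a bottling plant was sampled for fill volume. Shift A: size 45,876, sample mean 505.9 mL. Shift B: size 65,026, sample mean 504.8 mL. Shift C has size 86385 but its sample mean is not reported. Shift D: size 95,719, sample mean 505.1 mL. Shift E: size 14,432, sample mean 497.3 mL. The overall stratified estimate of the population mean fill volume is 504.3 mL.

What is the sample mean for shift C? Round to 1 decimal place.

N = 45876 + 65026 + 86385 + 95719 + 14432 = 307438.
Overall total = μ·N = 504.3·307438 = 155040983.4.
Subtract the known strata: 45876·505.9 + 65026·504.8 + 95719·505.1 + 14432·497.3 = 111558493.7.
Remaining total for shift C: 155040983.4 − 111558493.7 = 43482489.7.
Divide by its size: 43482489.7 / 86385 = 503.357... → 503.4.

503.4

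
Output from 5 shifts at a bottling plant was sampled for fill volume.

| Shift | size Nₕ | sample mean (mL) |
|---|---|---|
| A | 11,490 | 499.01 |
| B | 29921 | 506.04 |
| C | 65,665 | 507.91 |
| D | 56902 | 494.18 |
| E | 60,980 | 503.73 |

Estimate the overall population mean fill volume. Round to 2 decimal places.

x̄_st = (Σ Nₕx̄ₕ) / (Σ Nₕ) = (11490·499.01 + 29921·506.04 + 65665·507.91 + 56902·494.18 + 60980·503.73) / 224958
= 113064043.65 / 224958 = 502.6007... → 502.60.

502.60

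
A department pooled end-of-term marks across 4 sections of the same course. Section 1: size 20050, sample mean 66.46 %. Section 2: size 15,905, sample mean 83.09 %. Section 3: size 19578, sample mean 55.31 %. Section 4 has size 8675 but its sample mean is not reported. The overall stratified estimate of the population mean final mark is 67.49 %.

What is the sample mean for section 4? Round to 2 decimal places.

Σ Nₕx̄ₕ = N·μ, so 8675·x̄_4 = 64208·67.49 − (20050·66.46 + 15905·83.09 + 19578·55.31).
= 4333397.92 − 3736928.63 = 596469.29.
x̄_4 = 596469.29 / 8675 = 68.7573... → 68.76.

68.76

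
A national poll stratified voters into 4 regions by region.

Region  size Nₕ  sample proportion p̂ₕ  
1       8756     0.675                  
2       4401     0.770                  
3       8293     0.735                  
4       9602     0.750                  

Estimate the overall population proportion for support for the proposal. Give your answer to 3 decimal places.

N = 8756 + 4401 + 8293 + 9602 = 31052.
Overall proportion = Σ (Nₕ/N)·p̂ₕ.
Σ Nₕp̂ₕ = 5910.3 + 3388.77 + 6095.355 + 7201.5 = 22595.925.
22595.925 / 31052 = 0.72768... → 0.728.

0.728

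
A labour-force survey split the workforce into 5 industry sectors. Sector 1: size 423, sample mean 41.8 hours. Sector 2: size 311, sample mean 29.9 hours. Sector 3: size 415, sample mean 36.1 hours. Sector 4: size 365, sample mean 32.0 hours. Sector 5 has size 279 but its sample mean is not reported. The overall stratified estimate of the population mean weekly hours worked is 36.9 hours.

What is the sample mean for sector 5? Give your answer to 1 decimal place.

44.9

Σ Nₕx̄ₕ = N·μ, so 279·x̄_5 = 1793·36.9 − (423·41.8 + 311·29.9 + 415·36.1 + 365·32.0).
= 66161.7 − 53641.8 = 12519.9.
x̄_5 = 12519.9 / 279 = 44.874... → 44.9.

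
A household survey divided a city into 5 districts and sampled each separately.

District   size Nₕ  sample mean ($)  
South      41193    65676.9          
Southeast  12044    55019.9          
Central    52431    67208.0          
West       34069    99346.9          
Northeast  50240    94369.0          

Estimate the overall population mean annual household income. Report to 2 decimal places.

N = 41193 + 12044 + 52431 + 34069 + 50240 = 189977.
The stratified mean weights each stratum mean by its population share Nₕ/N.
Σ Nₕx̄ₕ = 41193·65676.9 + 12044·55019.9 + 52431·67208.0 + 34069·99346.9 + 50240·94369.0 = 2705428541.7 + 662659675.6 + 3523782648 + 3384649536.1 + 4741098560 = 15017618961.4.
Divide by N: 15017618961.4 / 189977 = 79049.6690... → 79049.67.

79049.67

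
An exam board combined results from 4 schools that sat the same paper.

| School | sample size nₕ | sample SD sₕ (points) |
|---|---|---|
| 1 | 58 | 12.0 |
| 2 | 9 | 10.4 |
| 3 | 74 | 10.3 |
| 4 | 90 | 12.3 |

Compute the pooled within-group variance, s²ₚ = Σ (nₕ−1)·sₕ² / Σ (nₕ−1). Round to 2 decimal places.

133.40

1: (58−1)·12.0² = 57·144 = 8208
2: (9−1)·10.4² = 8·108.16 = 865.28
3: (74−1)·10.3² = 73·106.09 = 7744.57
4: (90−1)·12.3² = 89·151.29 = 13464.81
Numerator = 30282.66; denominator = Σ(nₕ−1) = 227.
s²ₚ = 30282.66/227 = 133.4038... → 133.40.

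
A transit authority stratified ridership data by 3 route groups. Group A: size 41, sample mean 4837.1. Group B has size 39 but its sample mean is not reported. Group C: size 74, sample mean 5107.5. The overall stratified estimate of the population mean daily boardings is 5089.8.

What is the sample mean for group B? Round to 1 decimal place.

Σ Nₕx̄ₕ = N·μ, so 39·x̄_B = 154·5089.8 − (41·4837.1 + 74·5107.5).
= 783829.2 − 576276.1 = 207553.1.
x̄_B = 207553.1 / 39 = 5321.874... → 5321.9.

5321.9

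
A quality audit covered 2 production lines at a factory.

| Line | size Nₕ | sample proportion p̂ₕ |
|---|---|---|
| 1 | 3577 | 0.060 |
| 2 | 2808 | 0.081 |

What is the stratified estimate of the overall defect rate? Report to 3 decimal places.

0.069

N = 3577 + 2808 = 6385.
Overall proportion = Σ (Nₕ/N)·p̂ₕ.
Σ Nₕp̂ₕ = 214.62 + 227.448 = 442.068.
442.068 / 6385 = 0.06924... → 0.069.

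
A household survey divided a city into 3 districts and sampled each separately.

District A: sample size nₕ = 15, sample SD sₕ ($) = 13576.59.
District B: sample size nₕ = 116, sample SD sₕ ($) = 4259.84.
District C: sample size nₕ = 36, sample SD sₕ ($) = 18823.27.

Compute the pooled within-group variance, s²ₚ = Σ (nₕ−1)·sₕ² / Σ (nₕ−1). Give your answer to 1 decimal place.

104075564.9

Degrees of freedom: 14 + 115 + 35 = 164.
Σ(nₕ−1)sₕ² = 14·184323796.0281 + 115·18146236.8256 + 35·354315493.4929 = 17068392651.5889.
s²ₚ = 17068392651.5889 / 164 = 104075564.949... → 104075564.9.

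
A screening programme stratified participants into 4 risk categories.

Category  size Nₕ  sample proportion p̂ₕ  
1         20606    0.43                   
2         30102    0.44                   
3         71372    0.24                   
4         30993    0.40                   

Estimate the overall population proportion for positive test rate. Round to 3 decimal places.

N = 20606 + 30102 + 71372 + 30993 = 153073.
Overall proportion = Σ (Nₕ/N)·p̂ₕ.
Σ Nₕp̂ₕ = 8860.58 + 13244.88 + 17129.28 + 12397.2 = 51631.94.
51631.94 / 153073 = 0.33730... → 0.337.

0.337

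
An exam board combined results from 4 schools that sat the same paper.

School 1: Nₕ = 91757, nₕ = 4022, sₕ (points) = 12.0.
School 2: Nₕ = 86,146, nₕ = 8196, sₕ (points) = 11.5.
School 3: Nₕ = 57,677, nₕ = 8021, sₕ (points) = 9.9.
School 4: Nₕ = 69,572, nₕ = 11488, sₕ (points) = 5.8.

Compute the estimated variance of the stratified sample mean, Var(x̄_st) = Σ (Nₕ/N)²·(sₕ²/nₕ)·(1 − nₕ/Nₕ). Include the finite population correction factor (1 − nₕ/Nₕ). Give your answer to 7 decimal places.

0.0047618

N = 305152; Wₕ = Nₕ/N.
school 1: (91757/305152)²·12.0²/4022·(1 − 4022/91757) = 0.0030952809
school 2: (86146/305152)²·11.5²/8196·(1 − 8196/86146) = 0.0011636236
school 3: (57677/305152)²·9.9²/8021·(1 − 8021/57677) = 0.0003758234
school 4: (69572/305152)²·5.8²/11488·(1 − 11488/69572) = 0.0001270779
Sum = 0.0047618059 → 0.0047618.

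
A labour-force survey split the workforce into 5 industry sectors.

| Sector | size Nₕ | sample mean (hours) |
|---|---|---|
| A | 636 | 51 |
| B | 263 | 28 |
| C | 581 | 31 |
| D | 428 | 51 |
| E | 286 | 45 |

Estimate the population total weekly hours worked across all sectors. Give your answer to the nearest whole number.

92509

A: 636·51 = 32436
B: 263·28 = 7364
C: 581·31 = 18011
D: 428·51 = 21828
E: 286·45 = 12870
τ̂ = Σ Nₕx̄ₕ = 92509.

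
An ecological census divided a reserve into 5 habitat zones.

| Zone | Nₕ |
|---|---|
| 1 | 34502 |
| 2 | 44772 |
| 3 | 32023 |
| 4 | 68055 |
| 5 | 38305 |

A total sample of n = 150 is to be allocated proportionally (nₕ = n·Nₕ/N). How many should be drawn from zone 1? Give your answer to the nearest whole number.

24

Share of zone 1 = 34502/217657 = 0.15852.
Allocate 150 × 0.15852 = 23.777... → 24.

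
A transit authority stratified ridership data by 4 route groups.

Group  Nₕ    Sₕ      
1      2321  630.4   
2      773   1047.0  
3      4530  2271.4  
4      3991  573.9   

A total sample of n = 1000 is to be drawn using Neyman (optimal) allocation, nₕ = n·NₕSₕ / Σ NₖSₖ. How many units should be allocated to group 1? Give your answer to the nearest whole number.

1: NₕSₕ = 2321·630.4 = 1463158.4
2: NₕSₕ = 773·1047.0 = 809331
3: NₕSₕ = 4530·2271.4 = 10289442
4: NₕSₕ = 3991·573.9 = 2290434.9
Σ NₕSₕ = 14852366.3.
n_1 = 1000·1463158.4/14852366.3 = 98.513... → 99.

99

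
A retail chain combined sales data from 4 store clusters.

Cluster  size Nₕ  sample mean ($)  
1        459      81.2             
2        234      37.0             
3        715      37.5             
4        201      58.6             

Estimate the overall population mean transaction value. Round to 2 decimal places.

N = 1609; weights Wₕ = Nₕ/N = (0.2853, 0.1454, 0.4444, 0.1249).
x̄_st = Σ Wₕ·x̄ₕ = 0.2853·81.2 + 0.1454·37.0 + 0.4444·37.5 + 0.1249·58.6 ≈ 52.5295...
→ 52.53.

52.53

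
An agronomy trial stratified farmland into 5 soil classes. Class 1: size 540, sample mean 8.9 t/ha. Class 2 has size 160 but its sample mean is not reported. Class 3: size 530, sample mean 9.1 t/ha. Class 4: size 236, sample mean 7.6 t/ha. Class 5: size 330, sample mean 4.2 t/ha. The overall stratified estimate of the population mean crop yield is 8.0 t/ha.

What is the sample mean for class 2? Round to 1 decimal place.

N = 540 + 160 + 530 + 236 + 330 = 1796.
Overall total = μ·N = 8.0·1796 = 14368.
Subtract the known strata: 540·8.9 + 530·9.1 + 236·7.6 + 330·4.2 = 12808.6.
Remaining total for class 2: 14368 − 12808.6 = 1559.4.
Divide by its size: 1559.4 / 160 = 9.746... → 9.7.

9.7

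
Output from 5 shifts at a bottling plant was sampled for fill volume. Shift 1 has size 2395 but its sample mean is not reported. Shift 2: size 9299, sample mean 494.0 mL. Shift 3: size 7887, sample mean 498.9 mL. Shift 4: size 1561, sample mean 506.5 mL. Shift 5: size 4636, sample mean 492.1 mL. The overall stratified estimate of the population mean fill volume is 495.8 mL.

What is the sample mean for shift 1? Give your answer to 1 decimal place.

492.8

N = 2395 + 9299 + 7887 + 1561 + 4636 = 25778.
Overall total = μ·N = 495.8·25778 = 12780732.4.
Subtract the known strata: 9299·494.0 + 7887·498.9 + 1561·506.5 + 4636·492.1 = 11600552.4.
Remaining total for shift 1: 12780732.4 − 11600552.4 = 1180180.
Divide by its size: 1180180 / 2395 = 492.768... → 492.8.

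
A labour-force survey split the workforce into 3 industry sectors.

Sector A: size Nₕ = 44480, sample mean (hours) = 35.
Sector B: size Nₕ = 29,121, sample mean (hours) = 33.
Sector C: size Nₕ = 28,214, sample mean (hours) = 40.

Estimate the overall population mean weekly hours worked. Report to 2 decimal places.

N = 101815; weights Wₕ = Nₕ/N = (0.4369, 0.2860, 0.2771).
x̄_st = Σ Wₕ·x̄ₕ = 0.4369·35 + 0.2860·33 + 0.2771·40 ≈ 35.8135...
→ 35.81.

35.81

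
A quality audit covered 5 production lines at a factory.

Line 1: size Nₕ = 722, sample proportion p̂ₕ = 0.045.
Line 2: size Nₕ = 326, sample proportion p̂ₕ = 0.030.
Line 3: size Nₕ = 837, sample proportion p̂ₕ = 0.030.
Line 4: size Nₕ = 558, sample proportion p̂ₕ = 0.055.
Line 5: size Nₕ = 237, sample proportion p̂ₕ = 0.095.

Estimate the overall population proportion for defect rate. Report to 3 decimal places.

N = 722 + 326 + 837 + 558 + 237 = 2680.
Overall proportion = Σ (Nₕ/N)·p̂ₕ.
Σ Nₕp̂ₕ = 32.49 + 9.78 + 25.11 + 30.69 + 22.515 = 120.585.
120.585 / 2680 = 0.04499... → 0.045.

0.045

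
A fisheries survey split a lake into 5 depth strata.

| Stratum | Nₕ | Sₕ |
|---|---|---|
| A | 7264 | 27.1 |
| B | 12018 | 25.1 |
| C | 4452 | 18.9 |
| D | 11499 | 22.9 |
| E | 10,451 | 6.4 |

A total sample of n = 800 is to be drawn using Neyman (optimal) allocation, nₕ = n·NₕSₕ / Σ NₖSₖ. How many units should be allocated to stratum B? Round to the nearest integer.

264

A: NₕSₕ = 7264·27.1 = 196854.4
B: NₕSₕ = 12018·25.1 = 301651.8
C: NₕSₕ = 4452·18.9 = 84142.8
D: NₕSₕ = 11499·22.9 = 263327.1
E: NₕSₕ = 10451·6.4 = 66886.4
Σ NₕSₕ = 912862.5.
n_B = 800·301651.8/912862.5 = 264.357... → 264.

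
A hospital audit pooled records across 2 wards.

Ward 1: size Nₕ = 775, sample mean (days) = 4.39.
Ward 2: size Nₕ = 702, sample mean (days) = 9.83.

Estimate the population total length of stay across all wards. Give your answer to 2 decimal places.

10302.91

1: 775·4.39 = 3402.25
2: 702·9.83 = 6900.66
τ̂ = Σ Nₕx̄ₕ = 10302.91.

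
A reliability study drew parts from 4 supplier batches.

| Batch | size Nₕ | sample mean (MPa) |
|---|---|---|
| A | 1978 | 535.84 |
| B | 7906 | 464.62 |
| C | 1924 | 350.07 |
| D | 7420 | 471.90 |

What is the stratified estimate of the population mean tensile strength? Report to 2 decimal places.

x̄_st = (Σ Nₕx̄ₕ) / (Σ Nₕ) = (1978·535.84 + 7906·464.62 + 1924·350.07 + 7420·471.90) / 19228
= 8908209.92 / 19228 = 463.2936... → 463.29.

463.29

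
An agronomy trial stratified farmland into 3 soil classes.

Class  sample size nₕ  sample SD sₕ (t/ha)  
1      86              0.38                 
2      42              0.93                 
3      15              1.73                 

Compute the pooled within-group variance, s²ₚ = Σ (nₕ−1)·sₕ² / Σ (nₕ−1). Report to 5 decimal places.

0.64025

1: (86−1)·0.38² = 85·0.1444 = 12.274
2: (42−1)·0.93² = 41·0.8649 = 35.4609
3: (15−1)·1.73² = 14·2.9929 = 41.9006
Numerator = 89.6355; denominator = Σ(nₕ−1) = 140.
s²ₚ = 89.6355/140 = 0.6402536... → 0.64025.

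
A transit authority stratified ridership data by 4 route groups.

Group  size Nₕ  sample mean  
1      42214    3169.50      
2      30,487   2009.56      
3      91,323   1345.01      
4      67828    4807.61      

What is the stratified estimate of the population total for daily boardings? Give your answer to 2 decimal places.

643983648.03

1: 42214·3169.50 = 133797273
2: 30487·2009.56 = 61265455.72
3: 91323·1345.01 = 122830348.23
4: 67828·4807.61 = 326090571.08
τ̂ = Σ Nₕx̄ₕ = 643983648.03.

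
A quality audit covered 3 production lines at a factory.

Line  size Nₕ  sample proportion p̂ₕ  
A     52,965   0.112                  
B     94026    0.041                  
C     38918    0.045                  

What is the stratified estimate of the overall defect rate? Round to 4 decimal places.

0.0621

Wₕ = Nₕ/N with N = 185909: 0.2849, 0.5058, 0.2093.
p̂_st = 0.2849·0.112 + 0.5058·0.041 + 0.2093·0.045 ≈ 0.062065... → 0.0621.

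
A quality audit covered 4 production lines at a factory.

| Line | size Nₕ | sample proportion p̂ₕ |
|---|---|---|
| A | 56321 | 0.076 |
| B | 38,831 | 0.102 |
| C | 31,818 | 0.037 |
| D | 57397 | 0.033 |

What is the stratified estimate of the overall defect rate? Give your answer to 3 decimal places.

0.061

Wₕ = Nₕ/N with N = 184367: 0.3055, 0.2106, 0.1726, 0.3113.
p̂_st = 0.3055·0.076 + 0.2106·0.102 + 0.1726·0.037 + 0.3113·0.033 ≈ 0.06136... → 0.061.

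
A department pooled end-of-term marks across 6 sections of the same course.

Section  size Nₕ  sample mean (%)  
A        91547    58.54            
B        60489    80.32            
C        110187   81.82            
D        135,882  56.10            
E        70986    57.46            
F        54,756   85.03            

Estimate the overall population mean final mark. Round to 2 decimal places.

N = 91547 + 60489 + 110187 + 135882 + 70986 + 54756 = 523847.
Overall mean = Σ (Nₕ/N)·x̄ₕ — weight by population share, not a simple average.
Σ Nₕx̄ₕ = 91547·58.54 + 60489·80.32 + 110187·81.82 + 135882·56.10 + 70986·57.46 + 54756·85.03 = 5359161.38 + 4858476.48 + 9015500.34 + 7622980.2 + 4078855.56 + 4655902.68 = 35590876.64.
Divide by N: 35590876.64 / 523847 = 67.9414... → 67.94.

67.94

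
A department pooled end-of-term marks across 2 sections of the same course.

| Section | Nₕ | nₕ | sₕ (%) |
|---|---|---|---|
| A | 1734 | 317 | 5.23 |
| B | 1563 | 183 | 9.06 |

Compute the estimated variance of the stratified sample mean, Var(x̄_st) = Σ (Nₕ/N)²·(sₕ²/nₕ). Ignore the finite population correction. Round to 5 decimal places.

0.12467

N = 3297. Term for each stratum: Wₕ²sₕ²/nₕ.
Var(x̄_st) = 0.02386736 + 0.10080576 = 0.12467313 → 0.12467.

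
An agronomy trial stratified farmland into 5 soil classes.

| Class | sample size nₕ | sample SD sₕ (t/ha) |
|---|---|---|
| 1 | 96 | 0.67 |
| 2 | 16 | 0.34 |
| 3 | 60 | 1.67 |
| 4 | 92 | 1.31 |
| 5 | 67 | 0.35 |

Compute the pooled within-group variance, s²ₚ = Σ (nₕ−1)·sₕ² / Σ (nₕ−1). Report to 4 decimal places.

1.1447

Degrees of freedom: 95 + 15 + 59 + 91 + 66 = 326.
Σ(nₕ−1)sₕ² = 95·0.4489 + 15·0.1156 + 59·2.7889 + 91·1.7161 + 66·0.1225 = 373.1747.
s²ₚ = 373.1747 / 326 = 1.144708... → 1.1447.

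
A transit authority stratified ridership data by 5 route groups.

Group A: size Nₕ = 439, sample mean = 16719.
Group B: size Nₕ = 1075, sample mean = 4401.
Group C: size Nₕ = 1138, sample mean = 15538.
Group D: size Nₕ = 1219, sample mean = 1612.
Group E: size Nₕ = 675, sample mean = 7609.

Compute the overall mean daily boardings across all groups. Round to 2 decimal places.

8106.92

N = 4546; weights Wₕ = Nₕ/N = (0.0966, 0.2365, 0.2503, 0.2681, 0.1485).
x̄_st = Σ Wₕ·x̄ₕ = 0.0966·16719 + 0.2365·4401 + 0.2503·15538 + 0.2681·1612 + 0.1485·7609 ≈ 8106.9210...
→ 8106.92.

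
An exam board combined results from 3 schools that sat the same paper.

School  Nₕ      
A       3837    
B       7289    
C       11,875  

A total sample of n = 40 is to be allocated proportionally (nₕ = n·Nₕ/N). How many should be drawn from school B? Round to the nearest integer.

13

Share of school B = 7289/23001 = 0.31690.
Allocate 40 × 0.31690 = 12.676... → 13.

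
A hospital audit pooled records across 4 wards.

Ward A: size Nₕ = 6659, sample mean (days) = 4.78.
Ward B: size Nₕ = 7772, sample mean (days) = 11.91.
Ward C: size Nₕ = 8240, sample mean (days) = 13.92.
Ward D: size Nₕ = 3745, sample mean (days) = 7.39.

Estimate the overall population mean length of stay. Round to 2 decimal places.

10.10

N = 26416; weights Wₕ = Nₕ/N = (0.2521, 0.2942, 0.3119, 0.1418).
x̄_st = Σ Wₕ·x̄ₕ = 0.2521·4.78 + 0.2942·11.91 + 0.3119·13.92 + 0.1418·7.39 ≈ 10.0988...
→ 10.10.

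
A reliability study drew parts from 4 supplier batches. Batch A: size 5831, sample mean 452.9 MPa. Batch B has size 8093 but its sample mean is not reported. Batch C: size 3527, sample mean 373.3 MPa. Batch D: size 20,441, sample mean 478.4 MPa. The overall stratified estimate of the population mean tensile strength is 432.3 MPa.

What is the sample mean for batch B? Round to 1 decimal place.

326.7

N = 5831 + 8093 + 3527 + 20441 = 37892.
Overall total = μ·N = 432.3·37892 = 16380711.6.
Subtract the known strata: 5831·452.9 + 3527·373.3 + 20441·478.4 = 13736463.4.
Remaining total for batch B: 16380711.6 − 13736463.4 = 2644248.2.
Divide by its size: 2644248.2 / 8093 = 326.733... → 326.7.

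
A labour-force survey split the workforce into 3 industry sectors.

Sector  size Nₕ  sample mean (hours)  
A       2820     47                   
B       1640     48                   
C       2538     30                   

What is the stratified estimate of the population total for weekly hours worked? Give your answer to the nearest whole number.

Population total = Σ Nₕ·x̄ₕ (each stratum's size times its mean).
2820·47 + 1640·48 + 2538·30 = 132540 + 78720 + 76140 = 287400.

287400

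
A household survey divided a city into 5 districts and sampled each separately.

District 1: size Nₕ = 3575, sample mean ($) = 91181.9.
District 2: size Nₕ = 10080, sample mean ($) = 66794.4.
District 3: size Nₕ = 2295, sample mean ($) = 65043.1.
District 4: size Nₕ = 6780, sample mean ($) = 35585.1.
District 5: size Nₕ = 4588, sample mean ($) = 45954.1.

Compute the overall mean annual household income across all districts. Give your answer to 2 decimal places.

58592.91

N = 27318; weights Wₕ = Nₕ/N = (0.1309, 0.3690, 0.0840, 0.2482, 0.1679).
x̄_st = Σ Wₕ·x̄ₕ = 0.1309·91181.9 + 0.3690·66794.4 + 0.0840·65043.1 + 0.2482·35585.1 + 0.1679·45954.1 ≈ 58592.9112...
→ 58592.91.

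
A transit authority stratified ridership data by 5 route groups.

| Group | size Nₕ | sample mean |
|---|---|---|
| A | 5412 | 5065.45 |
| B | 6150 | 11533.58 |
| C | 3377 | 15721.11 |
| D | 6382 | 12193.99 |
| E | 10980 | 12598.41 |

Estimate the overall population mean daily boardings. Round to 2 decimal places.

N = 32301; weights Wₕ = Nₕ/N = (0.1675, 0.1904, 0.1045, 0.1976, 0.3399).
x̄_st = Σ Wₕ·x̄ₕ = 0.1675·5065.45 + 0.1904·11533.58 + 0.1045·15721.11 + 0.1976·12193.99 + 0.3399·12598.41 ≈ 11380.0968...
→ 11380.10.

11380.10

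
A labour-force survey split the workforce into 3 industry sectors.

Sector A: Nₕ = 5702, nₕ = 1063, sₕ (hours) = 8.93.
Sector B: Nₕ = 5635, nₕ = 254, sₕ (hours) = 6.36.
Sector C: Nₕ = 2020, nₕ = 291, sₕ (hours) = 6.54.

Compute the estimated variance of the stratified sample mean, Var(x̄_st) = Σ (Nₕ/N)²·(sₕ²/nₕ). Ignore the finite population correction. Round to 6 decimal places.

N = 13357. Term for each stratum: Wₕ²sₕ²/nₕ.
Var(x̄_st) = 0.013671187 + 0.028343306 + 0.003361611 = 0.045376103 → 0.045376.

0.045376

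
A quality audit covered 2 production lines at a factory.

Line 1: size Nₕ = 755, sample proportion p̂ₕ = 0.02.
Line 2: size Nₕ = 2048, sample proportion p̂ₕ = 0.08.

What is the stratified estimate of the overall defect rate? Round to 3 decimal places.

0.064

N = 755 + 2048 = 2803.
Overall proportion = Σ (Nₕ/N)·p̂ₕ.
Σ Nₕp̂ₕ = 15.1 + 163.84 = 178.94.
178.94 / 2803 = 0.06384... → 0.064.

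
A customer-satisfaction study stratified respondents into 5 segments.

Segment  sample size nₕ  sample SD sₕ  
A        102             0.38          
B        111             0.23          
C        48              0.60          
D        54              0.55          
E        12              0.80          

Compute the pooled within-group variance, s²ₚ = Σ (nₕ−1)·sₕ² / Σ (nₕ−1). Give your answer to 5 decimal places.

0.18756

A: (102−1)·0.38² = 101·0.1444 = 14.5844
B: (111−1)·0.23² = 110·0.0529 = 5.819
C: (48−1)·0.60² = 47·0.36 = 16.92
D: (54−1)·0.55² = 53·0.3025 = 16.0325
E: (12−1)·0.80² = 11·0.64 = 7.04
Numerator = 60.3959; denominator = Σ(nₕ−1) = 322.
s²ₚ = 60.3959/322 = 0.1875649... → 0.18756.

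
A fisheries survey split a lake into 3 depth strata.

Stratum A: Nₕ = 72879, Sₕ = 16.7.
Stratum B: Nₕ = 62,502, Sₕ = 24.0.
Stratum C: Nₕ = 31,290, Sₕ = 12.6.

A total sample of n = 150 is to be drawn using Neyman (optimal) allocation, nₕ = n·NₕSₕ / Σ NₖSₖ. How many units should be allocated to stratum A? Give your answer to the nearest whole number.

Σ NₕSₕ = 72879·16.7 + 62502·24.0 + 31290·12.6 = 3111381.3.
Share for A: 1217079.3/3111381.3 = 0.39117.
n_A = 150 × 0.39117 = 58.676... → 59.

59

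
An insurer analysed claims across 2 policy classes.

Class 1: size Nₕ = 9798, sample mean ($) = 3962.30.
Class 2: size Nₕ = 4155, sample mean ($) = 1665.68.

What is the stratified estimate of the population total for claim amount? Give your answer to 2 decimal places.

Population total = Σ Nₕ·x̄ₕ (each stratum's size times its mean).
9798·3962.30 + 4155·1665.68 = 38822615.4 + 6920900.4 = 45743515.80.

45743515.80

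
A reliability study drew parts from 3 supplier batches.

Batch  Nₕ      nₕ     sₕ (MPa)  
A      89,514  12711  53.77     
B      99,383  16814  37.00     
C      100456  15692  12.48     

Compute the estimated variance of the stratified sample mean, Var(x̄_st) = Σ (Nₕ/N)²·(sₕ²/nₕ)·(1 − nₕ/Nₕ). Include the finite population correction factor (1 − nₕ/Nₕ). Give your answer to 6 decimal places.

0.027667

N = 289353. Term for each stratum: Wₕ²sₕ²/nₕ·(1−nₕ/Nₕ).
Var(x̄_st) = 0.018677275 + 0.007980049 + 0.001009444 = 0.027666768 → 0.027667.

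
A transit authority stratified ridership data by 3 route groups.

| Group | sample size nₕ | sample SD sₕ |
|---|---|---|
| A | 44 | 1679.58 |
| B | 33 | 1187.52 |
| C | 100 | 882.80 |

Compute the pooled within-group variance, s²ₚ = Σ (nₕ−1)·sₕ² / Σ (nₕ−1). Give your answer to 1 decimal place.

1399904.0

Degrees of freedom: 43 + 32 + 99 = 174.
Σ(nₕ−1)sₕ² = 43·2820988.9764 + 32·1410203.7504 + 99·779335.84 = 243583294.158.
s²ₚ = 243583294.158 / 174 = 1399903.989... → 1399904.0.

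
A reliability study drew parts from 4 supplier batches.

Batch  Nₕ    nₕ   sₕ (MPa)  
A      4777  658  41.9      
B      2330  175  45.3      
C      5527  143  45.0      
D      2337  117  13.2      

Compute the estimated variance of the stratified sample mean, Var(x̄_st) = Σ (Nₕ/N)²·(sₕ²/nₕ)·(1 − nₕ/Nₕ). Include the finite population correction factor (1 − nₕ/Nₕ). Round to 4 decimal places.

2.4115

N = 14971; Wₕ = Nₕ/N.
batch A: (4777/14971)²·41.9²/658·(1 − 658/4777) = 0.2342327
batch B: (2330/14971)²·45.3²/175·(1 − 175/2330) = 0.2626999
batch C: (5527/14971)²·45.0²/143·(1 − 143/5527) = 1.8801041
batch D: (2337/14971)²·13.2²/117·(1 − 117/2337) = 0.0344724
Sum = 2.4115091 → 2.4115.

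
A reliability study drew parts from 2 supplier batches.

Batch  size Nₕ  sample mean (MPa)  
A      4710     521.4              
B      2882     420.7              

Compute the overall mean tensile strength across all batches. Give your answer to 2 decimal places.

x̄_st = (Σ Nₕx̄ₕ) / (Σ Nₕ) = (4710·521.4 + 2882·420.7) / 7592
= 3668251.4 / 7592 = 483.1733... → 483.17.

483.17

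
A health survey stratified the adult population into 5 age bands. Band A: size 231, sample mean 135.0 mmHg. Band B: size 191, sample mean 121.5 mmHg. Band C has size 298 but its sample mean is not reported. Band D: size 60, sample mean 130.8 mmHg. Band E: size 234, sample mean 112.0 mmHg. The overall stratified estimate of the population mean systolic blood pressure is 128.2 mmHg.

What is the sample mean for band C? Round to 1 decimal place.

N = 231 + 191 + 298 + 60 + 234 = 1014.
Overall total = μ·N = 128.2·1014 = 129994.8.
Subtract the known strata: 231·135.0 + 191·121.5 + 60·130.8 + 234·112.0 = 88447.5.
Remaining total for band C: 129994.8 − 88447.5 = 41547.3.
Divide by its size: 41547.3 / 298 = 139.420... → 139.4.

139.4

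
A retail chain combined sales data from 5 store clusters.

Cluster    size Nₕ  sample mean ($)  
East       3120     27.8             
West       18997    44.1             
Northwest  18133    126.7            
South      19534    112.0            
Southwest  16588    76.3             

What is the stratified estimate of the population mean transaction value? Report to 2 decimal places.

N = 3120 + 18997 + 18133 + 19534 + 16588 = 76372.
Weight each subgroup mean by Nₕ/N and sum.
Σ Nₕx̄ₕ = 3120·27.8 + 18997·44.1 + 18133·126.7 + 19534·112.0 + 16588·76.3 = 86736 + 837767.7 + 2297451.1 + 2187808 + 1265664.4 = 6675427.2.
Divide by N: 6675427.2 / 76372 = 87.4067... → 87.41.

87.41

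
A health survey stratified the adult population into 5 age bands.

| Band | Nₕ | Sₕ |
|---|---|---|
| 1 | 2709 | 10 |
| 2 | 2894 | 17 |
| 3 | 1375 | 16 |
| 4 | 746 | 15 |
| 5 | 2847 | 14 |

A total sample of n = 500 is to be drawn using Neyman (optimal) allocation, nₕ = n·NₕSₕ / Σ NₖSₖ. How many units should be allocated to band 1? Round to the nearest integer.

91

Σ NₕSₕ = 2709·10 + 2894·17 + 1375·16 + 746·15 + 2847·14 = 149336.
Share for 1: 27090/149336 = 0.18140.
n_1 = 500 × 0.18140 = 90.702... → 91.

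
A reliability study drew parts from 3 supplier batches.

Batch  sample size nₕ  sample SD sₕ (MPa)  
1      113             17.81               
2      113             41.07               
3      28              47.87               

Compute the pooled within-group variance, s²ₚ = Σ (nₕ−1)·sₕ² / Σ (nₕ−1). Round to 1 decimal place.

1140.7

1: (113−1)·17.81² = 112·317.1961 = 35525.9632
2: (113−1)·41.07² = 112·1686.7449 = 188915.4288
3: (28−1)·47.87² = 27·2291.5369 = 61871.4963
Numerator = 286312.8883; denominator = Σ(nₕ−1) = 251.
s²ₚ = 286312.8883/251 = 1140.689... → 1140.7.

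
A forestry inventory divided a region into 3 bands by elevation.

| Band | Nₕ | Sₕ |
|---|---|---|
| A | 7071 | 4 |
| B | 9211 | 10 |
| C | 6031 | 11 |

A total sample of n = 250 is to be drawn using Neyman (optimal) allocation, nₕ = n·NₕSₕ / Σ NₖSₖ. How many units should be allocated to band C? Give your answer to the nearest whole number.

89

A: NₕSₕ = 7071·4 = 28284
B: NₕSₕ = 9211·10 = 92110
C: NₕSₕ = 6031·11 = 66341
Σ NₕSₕ = 186735.
n_C = 250·66341/186735 = 88.817... → 89.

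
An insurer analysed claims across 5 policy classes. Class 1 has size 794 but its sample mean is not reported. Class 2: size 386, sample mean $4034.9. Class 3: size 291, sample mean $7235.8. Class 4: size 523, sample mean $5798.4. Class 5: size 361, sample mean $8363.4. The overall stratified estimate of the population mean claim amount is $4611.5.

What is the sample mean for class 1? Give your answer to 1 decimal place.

1442.4

N = 794 + 386 + 291 + 523 + 361 = 2355.
Overall total = μ·N = 4611.5·2355 = 10860082.5.
Subtract the known strata: 386·4034.9 + 291·7235.8 + 523·5798.4 + 361·8363.4 = 9714839.8.
Remaining total for class 1: 10860082.5 − 9714839.8 = 1145242.7.
Divide by its size: 1145242.7 / 794 = 1442.371... → 1442.4.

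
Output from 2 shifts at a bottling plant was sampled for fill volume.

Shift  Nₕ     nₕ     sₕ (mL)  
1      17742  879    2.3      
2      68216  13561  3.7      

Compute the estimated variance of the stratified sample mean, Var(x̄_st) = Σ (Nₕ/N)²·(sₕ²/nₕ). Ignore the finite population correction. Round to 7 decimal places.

N = 85958. Term for each stratum: Wₕ²sₕ²/nₕ.
Var(x̄_st) = 0.0002563890 + 0.0006357870 = 0.0008921759 → 0.0008922.

0.0008922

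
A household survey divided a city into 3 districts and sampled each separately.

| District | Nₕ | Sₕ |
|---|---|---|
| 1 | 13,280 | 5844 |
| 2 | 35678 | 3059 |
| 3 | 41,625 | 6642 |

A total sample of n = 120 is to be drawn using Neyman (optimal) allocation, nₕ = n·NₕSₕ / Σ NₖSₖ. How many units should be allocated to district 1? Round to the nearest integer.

20

1: NₕSₕ = 13280·5844 = 77608320
2: NₕSₕ = 35678·3059 = 109139002
3: NₕSₕ = 41625·6642 = 276473250
Σ NₕSₕ = 463220572.
n_1 = 120·77608320/463220572 = 20.105... → 20.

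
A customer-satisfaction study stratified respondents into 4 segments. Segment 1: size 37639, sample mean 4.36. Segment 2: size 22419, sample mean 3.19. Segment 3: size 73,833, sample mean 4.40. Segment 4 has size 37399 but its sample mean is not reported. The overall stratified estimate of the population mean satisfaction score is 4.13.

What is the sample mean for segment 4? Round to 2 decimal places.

Σ Nₕx̄ₕ = N·μ, so 37399·x̄_4 = 171290·4.13 − (37639·4.36 + 22419·3.19 + 73833·4.40).
= 707427.7 − 560487.85 = 146939.85.
x̄_4 = 146939.85 / 37399 = 3.9290... → 3.93.

3.93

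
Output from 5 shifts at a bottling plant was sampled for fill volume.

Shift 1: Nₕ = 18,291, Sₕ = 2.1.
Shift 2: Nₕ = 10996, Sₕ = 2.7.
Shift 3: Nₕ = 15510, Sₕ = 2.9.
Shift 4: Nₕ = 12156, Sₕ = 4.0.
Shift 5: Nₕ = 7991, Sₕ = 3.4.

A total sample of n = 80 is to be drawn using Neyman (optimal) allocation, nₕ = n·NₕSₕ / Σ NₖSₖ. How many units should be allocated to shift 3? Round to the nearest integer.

19

Σ NₕSₕ = 18291·2.1 + 10996·2.7 + 15510·2.9 + 12156·4.0 + 7991·3.4 = 188872.7.
Share for 3: 44979/188872.7 = 0.23814.
n_3 = 80 × 0.23814 = 19.052... → 19.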